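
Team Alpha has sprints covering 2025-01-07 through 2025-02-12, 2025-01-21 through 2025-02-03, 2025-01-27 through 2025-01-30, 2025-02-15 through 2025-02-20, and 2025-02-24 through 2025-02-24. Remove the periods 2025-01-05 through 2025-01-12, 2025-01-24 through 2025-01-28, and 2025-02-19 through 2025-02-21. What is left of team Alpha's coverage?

2025-01-13 through 2025-01-23, 2025-01-29 through 2025-02-12, 2025-02-15 through 2025-02-18, 2025-02-24 through 2025-02-24

First set merges to 2025-01-07 through 2025-02-12, 2025-02-15 through 2025-02-20, 2025-02-24 through 2025-02-24.
2025-01-07 through 2025-02-12 minus B → 2025-01-13 through 2025-01-23, 2025-01-29 through 2025-02-12.
2025-02-15 through 2025-02-20 minus B → 2025-02-15 through 2025-02-18.
2025-02-24 through 2025-02-24: no B overlap → unchanged.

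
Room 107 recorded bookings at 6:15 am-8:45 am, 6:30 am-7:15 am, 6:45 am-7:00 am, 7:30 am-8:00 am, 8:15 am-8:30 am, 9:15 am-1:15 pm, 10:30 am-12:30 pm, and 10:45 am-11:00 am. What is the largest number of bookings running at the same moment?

3

Sweep endpoints in order; track running count of active intervals.
Peak of 3 reached at 6:45 am.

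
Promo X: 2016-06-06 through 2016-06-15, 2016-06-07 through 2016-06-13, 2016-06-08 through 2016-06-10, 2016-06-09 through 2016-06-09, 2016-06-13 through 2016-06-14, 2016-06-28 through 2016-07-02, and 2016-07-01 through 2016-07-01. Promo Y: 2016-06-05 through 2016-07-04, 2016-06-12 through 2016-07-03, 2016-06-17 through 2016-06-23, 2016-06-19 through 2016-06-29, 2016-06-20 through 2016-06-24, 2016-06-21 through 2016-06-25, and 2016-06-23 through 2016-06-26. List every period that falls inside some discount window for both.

Merge the first list: 2016-06-06 through 2016-06-15, 2016-06-28 through 2016-07-02.
Merge the second list: 2016-06-05 through 2016-07-04.
2016-06-06 through 2016-06-15 meets the second set on 2016-06-06 through 2016-06-15.
2016-06-28 through 2016-07-02 meets the second set on 2016-06-28 through 2016-07-02.

2016-06-06 through 2016-06-15, 2016-06-28 through 2016-07-02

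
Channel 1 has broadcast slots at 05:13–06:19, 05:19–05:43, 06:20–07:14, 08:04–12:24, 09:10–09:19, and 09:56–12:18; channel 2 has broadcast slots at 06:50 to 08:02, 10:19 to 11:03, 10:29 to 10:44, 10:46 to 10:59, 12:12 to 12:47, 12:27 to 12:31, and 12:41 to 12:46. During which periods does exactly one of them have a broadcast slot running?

First set merges to 05:13–06:19, 06:20–07:14, 08:04–12:24.
Second set merges to 06:50–08:02, 10:19–11:03, 12:12–12:47.
A but not B: 05:13–06:19, 06:20–06:50, 08:04–10:19, 11:03–12:12.
B but not A: 07:14–08:02, 12:24–12:47.
Combining gives A △ B.

05:13–06:19, 06:20–06:50, 07:14–08:02, 08:04–10:19, 11:03–12:12, 12:24–12:47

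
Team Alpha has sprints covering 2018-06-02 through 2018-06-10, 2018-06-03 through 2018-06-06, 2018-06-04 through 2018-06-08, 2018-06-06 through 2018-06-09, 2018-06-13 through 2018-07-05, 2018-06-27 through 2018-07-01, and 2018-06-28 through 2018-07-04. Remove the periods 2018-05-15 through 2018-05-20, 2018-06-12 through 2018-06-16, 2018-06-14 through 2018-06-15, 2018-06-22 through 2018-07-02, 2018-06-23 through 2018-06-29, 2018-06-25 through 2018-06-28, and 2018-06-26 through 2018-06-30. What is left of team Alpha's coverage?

First set merges to 2018-06-02 through 2018-06-10, 2018-06-13 through 2018-07-05.
Second set merges to 2018-05-15 through 2018-05-20, 2018-06-12 through 2018-06-16, 2018-06-22 through 2018-07-02.
2018-06-02 through 2018-06-10: nothing removed.
2018-06-13 through 2018-07-05 \ B = 2018-06-17 through 2018-06-21, 2018-07-03 through 2018-07-05.

2018-06-02 through 2018-06-10, 2018-06-17 through 2018-06-21, 2018-07-03 through 2018-07-05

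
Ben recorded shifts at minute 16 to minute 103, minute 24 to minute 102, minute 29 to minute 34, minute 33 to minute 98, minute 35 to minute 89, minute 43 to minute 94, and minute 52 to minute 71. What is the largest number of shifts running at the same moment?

Sweep endpoints in order; track running count of active intervals.
Peak of 6 reached at minute 52.

6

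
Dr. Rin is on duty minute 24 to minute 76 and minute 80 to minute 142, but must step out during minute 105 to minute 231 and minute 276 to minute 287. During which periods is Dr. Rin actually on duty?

minute 24 to minute 76 is untouched.
minute 80 to minute 142 with B removed leaves minute 80 to minute 105.

minute 24 to minute 76, minute 80 to minute 105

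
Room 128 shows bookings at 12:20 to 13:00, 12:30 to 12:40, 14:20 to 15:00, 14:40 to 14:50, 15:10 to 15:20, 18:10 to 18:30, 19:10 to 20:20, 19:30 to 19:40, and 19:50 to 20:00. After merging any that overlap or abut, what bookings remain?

12:20–13:00, 14:20–15:00, 15:10–15:20, 18:10–18:30, 19:10–20:20

12:30–12:40 overlaps/touches 12:20–13:00 → extend to 12:20–13:00.
14:20–15:00 is disjoint → start new block.
14:40–14:50 overlaps/touches 14:20–15:00 → extend to 14:20–15:00.
15:10–15:20 is disjoint → start new block.
18:10–18:30 is disjoint → start new block.
19:10–20:20 is disjoint → start new block.
19:30–19:40 overlaps/touches 19:10–20:20 → extend to 19:10–20:20.
19:50–20:00 overlaps/touches 19:10–20:20 → extend to 19:10–20:20.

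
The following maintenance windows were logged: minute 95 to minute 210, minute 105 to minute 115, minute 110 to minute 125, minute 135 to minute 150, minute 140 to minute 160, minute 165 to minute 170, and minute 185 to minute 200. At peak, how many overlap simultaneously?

Walk the sorted start/end points keeping a running depth.
The depth first hits 3 at minute 110.

3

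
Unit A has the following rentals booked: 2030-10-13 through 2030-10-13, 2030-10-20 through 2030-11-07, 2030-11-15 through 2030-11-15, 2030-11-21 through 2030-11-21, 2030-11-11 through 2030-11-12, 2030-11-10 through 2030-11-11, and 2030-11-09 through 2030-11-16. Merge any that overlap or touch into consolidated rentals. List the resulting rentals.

Sort by start: 2030-10-13 through 2030-10-13, 2030-10-20 through 2030-11-07, 2030-11-09 through 2030-11-16, 2030-11-10 through 2030-11-11, 2030-11-11 through 2030-11-12, 2030-11-15 through 2030-11-15, 2030-11-21 through 2030-11-21.
2030-10-20 through 2030-11-07 is disjoint → start new block.
2030-11-09 through 2030-11-16 is disjoint → start new block.
2030-11-10 through 2030-11-11 overlaps/touches 2030-11-09 through 2030-11-16 → extend to 2030-11-09 through 2030-11-16.
2030-11-11 through 2030-11-12 overlaps/touches 2030-11-09 through 2030-11-16 → extend to 2030-11-09 through 2030-11-16.
2030-11-15 through 2030-11-15 overlaps/touches 2030-11-09 through 2030-11-16 → extend to 2030-11-09 through 2030-11-16.
2030-11-21 through 2030-11-21 is disjoint → start new block.

2030-10-13 through 2030-10-13, 2030-10-20 through 2030-11-07, 2030-11-09 through 2030-11-16, 2030-11-21 through 2030-11-21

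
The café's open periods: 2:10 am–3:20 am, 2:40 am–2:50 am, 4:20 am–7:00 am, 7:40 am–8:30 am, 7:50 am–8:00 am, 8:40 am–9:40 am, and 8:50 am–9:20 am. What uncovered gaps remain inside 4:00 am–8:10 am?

Covered (merged): 2:10 am-3:20 am, 4:20 am-7:00 am, 7:40 am-8:30 am, 8:40 am-9:40 am.
Gaps within 4:00 am-8:10 am: 4:00 am-4:20 am, 7:00 am-7:40 am.

4:00 am-4:20 am, 7:00 am-7:40 am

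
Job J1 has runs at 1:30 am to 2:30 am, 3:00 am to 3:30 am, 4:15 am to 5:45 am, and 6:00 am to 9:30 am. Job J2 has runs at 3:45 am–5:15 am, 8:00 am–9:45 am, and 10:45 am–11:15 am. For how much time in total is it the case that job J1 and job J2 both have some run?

2 h 30 min

A ∩ B = 4:15 am–5:15 am, 8:00 am–9:30 am.
Total: 1 h + 1 h 30 min = 2 h 30 min.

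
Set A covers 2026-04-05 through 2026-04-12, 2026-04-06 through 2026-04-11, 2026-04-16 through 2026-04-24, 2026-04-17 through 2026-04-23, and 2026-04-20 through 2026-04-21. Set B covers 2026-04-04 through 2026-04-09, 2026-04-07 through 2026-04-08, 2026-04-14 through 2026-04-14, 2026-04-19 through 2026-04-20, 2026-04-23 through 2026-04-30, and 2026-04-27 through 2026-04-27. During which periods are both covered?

2026-04-05 through 2026-04-09, 2026-04-19 through 2026-04-20, 2026-04-23 through 2026-04-24

First set merges to 2026-04-05 through 2026-04-12, 2026-04-16 through 2026-04-24.
Second set merges to 2026-04-04 through 2026-04-09, 2026-04-14 through 2026-04-14, 2026-04-19 through 2026-04-20, 2026-04-23 through 2026-04-30.
2026-04-05 through 2026-04-12 meets the second set on 2026-04-05 through 2026-04-09.
2026-04-16 through 2026-04-24 meets the second set on 2026-04-19 through 2026-04-20, 2026-04-23 through 2026-04-24.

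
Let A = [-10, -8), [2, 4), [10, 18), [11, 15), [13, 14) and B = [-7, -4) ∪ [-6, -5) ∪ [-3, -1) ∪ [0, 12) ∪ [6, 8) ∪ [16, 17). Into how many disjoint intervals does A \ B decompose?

First set merges to [-10, -8), [2, 4), [10, 18).
Second set merges to [-7, -4), [-3, -1), [0, 12), [16, 17).
A \ B = [-10, -8), [12, 16), [17, 18).
That is 3 disjoint pieces.

3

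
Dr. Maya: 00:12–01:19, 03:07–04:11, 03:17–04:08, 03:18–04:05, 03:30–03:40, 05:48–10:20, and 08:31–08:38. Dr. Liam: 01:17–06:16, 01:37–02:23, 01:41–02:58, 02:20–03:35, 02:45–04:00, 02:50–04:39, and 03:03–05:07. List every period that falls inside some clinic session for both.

01:17–01:19, 03:07–04:11, 05:48–06:16

A, merged: 00:12–01:19, 03:07–04:11, 05:48–10:20.
B, merged: 01:17–06:16.
00:12–01:19 overlaps B on 01:17–01:19.
03:07–04:11 overlaps B on 03:07–04:11.
05:48–10:20 overlaps B on 05:48–06:16.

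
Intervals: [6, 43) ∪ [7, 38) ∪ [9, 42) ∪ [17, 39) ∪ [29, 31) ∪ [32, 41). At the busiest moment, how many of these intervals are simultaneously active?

Walk the sorted start/end points keeping a running depth.
The depth first hits 5 at 29.

5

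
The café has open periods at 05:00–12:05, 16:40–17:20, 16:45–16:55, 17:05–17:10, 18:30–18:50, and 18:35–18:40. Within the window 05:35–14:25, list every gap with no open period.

12:05–14:25

Covered (merged): 05:00–12:05, 16:40–17:20, 18:30–18:50.
Uncovered inside 05:35–14:25: 12:05–14:25.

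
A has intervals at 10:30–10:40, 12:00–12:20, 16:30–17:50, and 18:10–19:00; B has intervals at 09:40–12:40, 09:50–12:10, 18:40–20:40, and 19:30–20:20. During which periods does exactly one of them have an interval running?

B, merged: 09:40–12:40, 18:40–20:40.
A \ B = 16:30–17:50, 18:10–18:40.
B \ A = 09:40–10:30, 10:40–12:00, 12:20–12:40, 19:00–20:40.
Union of the two gives the symmetric difference.

09:40–10:30, 10:40–12:00, 12:20–12:40, 16:30–17:50, 18:10–18:40, 19:00–20:40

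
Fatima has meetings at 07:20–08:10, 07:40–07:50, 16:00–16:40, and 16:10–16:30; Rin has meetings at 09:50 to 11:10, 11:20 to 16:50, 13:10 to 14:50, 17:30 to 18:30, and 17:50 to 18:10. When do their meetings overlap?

16:00–16:40

First set merges to 07:20–08:10, 16:00–16:40.
Second set merges to 09:50–11:10, 11:20–16:50, 17:30–18:30.
07:20–08:10 falls entirely outside B.
16:00–16:40 overlaps B on 16:00–16:40.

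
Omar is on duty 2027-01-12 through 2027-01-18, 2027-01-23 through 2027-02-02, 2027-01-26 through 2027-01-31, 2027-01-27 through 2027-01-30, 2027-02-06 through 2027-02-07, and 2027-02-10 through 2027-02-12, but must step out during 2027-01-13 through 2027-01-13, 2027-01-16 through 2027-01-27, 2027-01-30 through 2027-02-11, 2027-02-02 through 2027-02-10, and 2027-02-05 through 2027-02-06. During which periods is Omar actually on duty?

2027-01-12 through 2027-01-12, 2027-01-14 through 2027-01-15, 2027-01-28 through 2027-01-29, 2027-02-12 through 2027-02-12

A, merged: 2027-01-12 through 2027-01-18, 2027-01-23 through 2027-02-02, 2027-02-06 through 2027-02-07, 2027-02-10 through 2027-02-12.
B, merged: 2027-01-13 through 2027-01-13, 2027-01-16 through 2027-01-27, 2027-01-30 through 2027-02-11.
2027-01-12 through 2027-01-18 \ B = 2027-01-12 through 2027-01-12, 2027-01-14 through 2027-01-15.
2027-01-23 through 2027-02-02 \ B = 2027-01-28 through 2027-01-29.
2027-02-06 through 2027-02-07: entirely removed.
2027-02-10 through 2027-02-12 \ B = 2027-02-12 through 2027-02-12.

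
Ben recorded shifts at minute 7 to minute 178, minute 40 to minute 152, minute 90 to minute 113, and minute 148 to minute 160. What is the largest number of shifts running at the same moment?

3

At minute 90, 3 of the intervals are simultaneously active.
No point has more.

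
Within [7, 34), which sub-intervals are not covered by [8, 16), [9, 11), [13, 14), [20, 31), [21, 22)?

[7, 8) ∪ [16, 20) ∪ [31, 34)

Covered (merged): [8, 16), [20, 31).
Uncovered inside [7, 34): [7, 8), [16, 20), [31, 34).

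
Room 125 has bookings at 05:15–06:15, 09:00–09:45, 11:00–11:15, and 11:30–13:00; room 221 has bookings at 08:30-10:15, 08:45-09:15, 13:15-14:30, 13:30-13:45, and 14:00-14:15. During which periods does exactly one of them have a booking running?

05:15–06:15, 08:30–09:00, 09:45–10:15, 11:00–11:15, 11:30–13:00, 13:15–14:30

B, merged: 08:30–10:15, 13:15–14:30.
A but not B: 05:15–06:15, 11:00–11:15, 11:30–13:00.
B but not A: 08:30–09:00, 09:45–10:15, 13:15–14:30.
Combining gives A △ B.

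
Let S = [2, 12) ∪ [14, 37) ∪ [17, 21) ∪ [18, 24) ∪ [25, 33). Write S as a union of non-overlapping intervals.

[14, 37) is disjoint → start new block.
[17, 21) overlaps/touches [14, 37) → extend to [14, 37).
[18, 24) overlaps/touches [14, 37) → extend to [14, 37).
[25, 33) overlaps/touches [14, 37) → extend to [14, 37).

[2, 12) ∪ [14, 37)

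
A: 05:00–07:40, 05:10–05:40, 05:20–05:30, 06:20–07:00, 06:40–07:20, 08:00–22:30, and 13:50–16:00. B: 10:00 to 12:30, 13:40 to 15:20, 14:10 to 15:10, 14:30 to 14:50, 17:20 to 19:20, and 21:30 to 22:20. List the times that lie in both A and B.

A, merged: 05:00–07:40, 08:00–22:30.
B, merged: 10:00–12:30, 13:40–15:20, 17:20–19:20, 21:30–22:20.
05:00–07:40: no overlap with the second set.
08:00–22:30 meets the second set on 10:00–12:30, 13:40–15:20, 17:20–19:20, 21:30–22:20.

10:00–12:30, 13:40–15:20, 17:20–19:20, 21:30–22:20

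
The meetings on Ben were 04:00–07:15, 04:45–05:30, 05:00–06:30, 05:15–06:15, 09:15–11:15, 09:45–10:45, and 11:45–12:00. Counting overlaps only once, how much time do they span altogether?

Merged: 04:00-07:15, 09:15-11:15, 11:45-12:00.
Lengths: 3 h 15 min + 2 h + 15 min = 5 h 30 min.

5 h 30 min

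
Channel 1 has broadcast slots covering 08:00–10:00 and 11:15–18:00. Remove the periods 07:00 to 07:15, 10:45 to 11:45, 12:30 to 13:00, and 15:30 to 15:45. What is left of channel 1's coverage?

08:00–10:00: nothing removed.
11:15–18:00 \ B = 11:45–12:30, 13:00–15:30, 15:45–18:00.

08:00–10:00, 11:45–12:30, 13:00–15:30, 15:45–18:00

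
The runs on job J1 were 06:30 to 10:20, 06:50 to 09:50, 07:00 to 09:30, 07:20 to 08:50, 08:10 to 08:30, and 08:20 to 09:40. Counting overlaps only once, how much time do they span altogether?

Merged: 06:30–10:20.
Length: 3 h 50 min.

3 h 50 min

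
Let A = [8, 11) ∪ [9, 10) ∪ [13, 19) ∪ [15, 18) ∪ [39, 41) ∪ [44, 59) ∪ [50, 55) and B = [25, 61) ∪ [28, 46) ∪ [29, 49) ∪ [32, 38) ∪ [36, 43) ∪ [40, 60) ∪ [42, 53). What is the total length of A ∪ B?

A, merged: [8, 11), [13, 19), [39, 41), [44, 59).
B, merged: [25, 61).
A ∪ B = [8, 11), [13, 19), [25, 61).
Total: 3 + 6 + 36 = 45.

45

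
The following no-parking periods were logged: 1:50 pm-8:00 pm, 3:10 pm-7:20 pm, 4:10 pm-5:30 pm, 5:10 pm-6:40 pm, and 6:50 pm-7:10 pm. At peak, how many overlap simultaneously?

4

Walk the sorted start/end points keeping a running depth.
The depth first hits 4 at 5:10 pm.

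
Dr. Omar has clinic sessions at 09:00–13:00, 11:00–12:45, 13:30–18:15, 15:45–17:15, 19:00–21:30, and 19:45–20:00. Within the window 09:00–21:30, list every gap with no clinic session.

13:00-13:30, 18:15-19:00

Covered (merged): 09:00-13:00, 13:30-18:15, 19:00-21:30.
Uncovered inside 09:00-21:30: 13:00-13:30, 18:15-19:00.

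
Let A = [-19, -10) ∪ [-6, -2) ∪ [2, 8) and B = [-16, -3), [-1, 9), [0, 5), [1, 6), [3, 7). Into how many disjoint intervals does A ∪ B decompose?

2

B, merged: [-16, -3), [-1, 9).
A ∪ B = [-19, -2), [-1, 9).
That is 2 disjoint pieces.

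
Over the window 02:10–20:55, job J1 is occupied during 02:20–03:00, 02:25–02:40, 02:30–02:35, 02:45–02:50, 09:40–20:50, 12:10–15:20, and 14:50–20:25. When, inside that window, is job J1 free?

02:10–02:20, 03:00–09:40, 20:50–20:55

Covered (merged): 02:20–03:00, 09:40–20:50.
Complement within 02:10–20:55: 02:10–02:20, 03:00–09:40, 20:50–20:55.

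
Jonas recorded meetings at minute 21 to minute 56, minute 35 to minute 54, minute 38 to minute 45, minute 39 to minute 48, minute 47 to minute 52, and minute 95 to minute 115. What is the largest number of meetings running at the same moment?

Sweep endpoints in order; track running count of active intervals.
Peak of 4 reached at minute 39.

4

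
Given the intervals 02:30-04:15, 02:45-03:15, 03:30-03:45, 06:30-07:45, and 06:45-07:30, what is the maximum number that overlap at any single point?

2

Walk the sorted start/end points keeping a running depth.
The depth first hits 2 at 02:45.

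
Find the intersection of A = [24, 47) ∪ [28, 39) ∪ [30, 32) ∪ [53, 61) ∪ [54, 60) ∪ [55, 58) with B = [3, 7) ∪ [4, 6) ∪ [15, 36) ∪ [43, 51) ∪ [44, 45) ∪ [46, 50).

A, merged: [24, 47), [53, 61).
B, merged: [3, 7), [15, 36), [43, 51).
[24, 47) overlaps B on [24, 36), [43, 47).
[53, 61) falls entirely outside B.

[24, 36) ∪ [43, 47)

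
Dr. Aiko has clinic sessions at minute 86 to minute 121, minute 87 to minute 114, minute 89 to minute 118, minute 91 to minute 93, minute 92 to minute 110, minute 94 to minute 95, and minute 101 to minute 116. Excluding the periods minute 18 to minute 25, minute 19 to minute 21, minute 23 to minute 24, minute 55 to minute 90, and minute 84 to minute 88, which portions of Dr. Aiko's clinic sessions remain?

minute 90 to minute 121

Merge the first list: minute 86 to minute 121.
Merge the second list: minute 18 to minute 25, minute 55 to minute 90.
minute 86 to minute 121 minus B → minute 90 to minute 121.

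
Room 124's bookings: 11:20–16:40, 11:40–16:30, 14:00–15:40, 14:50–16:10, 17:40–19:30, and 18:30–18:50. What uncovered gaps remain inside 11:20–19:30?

16:40-17:40

Covered (merged): 11:20-16:40, 17:40-19:30.
Complement within 11:20-19:30: 16:40-17:40.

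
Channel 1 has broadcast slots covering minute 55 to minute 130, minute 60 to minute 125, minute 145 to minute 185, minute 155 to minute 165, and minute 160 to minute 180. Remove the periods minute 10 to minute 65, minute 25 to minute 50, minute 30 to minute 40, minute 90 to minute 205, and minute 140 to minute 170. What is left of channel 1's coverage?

minute 65 to minute 90

Merge the first list: minute 55 to minute 130, minute 145 to minute 185.
Merge the second list: minute 10 to minute 65, minute 90 to minute 205.
minute 55 to minute 130 with B removed leaves minute 65 to minute 90.
minute 145 to minute 185 lies entirely inside B → drops out.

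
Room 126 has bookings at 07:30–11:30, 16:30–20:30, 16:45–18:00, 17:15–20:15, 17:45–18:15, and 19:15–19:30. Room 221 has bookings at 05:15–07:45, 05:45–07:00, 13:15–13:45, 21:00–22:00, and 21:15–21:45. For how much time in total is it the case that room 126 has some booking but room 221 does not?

7 h 45 min

First set merges to 07:30–11:30, 16:30–20:30.
Second set merges to 05:15–07:45, 13:15–13:45, 21:00–22:00.
A \ B = 07:45–11:30, 16:30–20:30.
Total: 3 h 45 min + 4 h = 7 h 45 min.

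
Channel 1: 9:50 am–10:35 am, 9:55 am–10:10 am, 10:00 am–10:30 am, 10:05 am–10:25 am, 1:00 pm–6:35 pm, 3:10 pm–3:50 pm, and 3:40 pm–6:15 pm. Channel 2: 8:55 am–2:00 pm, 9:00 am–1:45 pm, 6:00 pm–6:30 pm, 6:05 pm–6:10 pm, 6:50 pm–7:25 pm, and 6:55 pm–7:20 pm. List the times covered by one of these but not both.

A, merged: 9:50 am–10:35 am, 1:00 pm–6:35 pm.
B, merged: 8:55 am–2:00 pm, 6:00 pm–6:30 pm, 6:50 pm–7:25 pm.
Only in the first: 2:00 pm–6:00 pm, 6:30 pm–6:35 pm.
Only in the second: 8:55 am–9:50 am, 10:35 am–1:00 pm, 6:50 pm–7:25 pm.
Together these are the periods covered by exactly one.

8:55 am–9:50 am, 10:35 am–1:00 pm, 2:00 pm–6:00 pm, 6:30 pm–6:35 pm, 6:50 pm–7:25 pm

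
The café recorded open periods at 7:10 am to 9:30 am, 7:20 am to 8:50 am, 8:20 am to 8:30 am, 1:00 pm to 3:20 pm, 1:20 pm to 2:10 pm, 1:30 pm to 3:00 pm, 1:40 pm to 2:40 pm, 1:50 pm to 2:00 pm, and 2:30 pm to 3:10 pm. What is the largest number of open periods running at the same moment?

5

Walk the sorted start/end points keeping a running depth.
The depth first hits 5 at 1:50 pm.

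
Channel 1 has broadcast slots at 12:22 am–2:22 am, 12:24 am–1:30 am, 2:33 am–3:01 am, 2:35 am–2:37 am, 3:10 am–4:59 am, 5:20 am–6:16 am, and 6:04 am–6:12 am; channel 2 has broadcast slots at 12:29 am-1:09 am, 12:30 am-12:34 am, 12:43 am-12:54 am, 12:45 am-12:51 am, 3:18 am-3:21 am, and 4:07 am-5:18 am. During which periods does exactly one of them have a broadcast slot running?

12:22 am–12:29 am, 1:09 am–2:22 am, 2:33 am–3:01 am, 3:10 am–3:18 am, 3:21 am–4:07 am, 4:59 am–5:18 am, 5:20 am–6:16 am

A, merged: 12:22 am–2:22 am, 2:33 am–3:01 am, 3:10 am–4:59 am, 5:20 am–6:16 am.
B, merged: 12:29 am–1:09 am, 3:18 am–3:21 am, 4:07 am–5:18 am.
A but not B: 12:22 am–12:29 am, 1:09 am–2:22 am, 2:33 am–3:01 am, 3:10 am–3:18 am, 3:21 am–4:07 am, 5:20 am–6:16 am.
B but not A: 4:59 am–5:18 am.
Combining gives A △ B.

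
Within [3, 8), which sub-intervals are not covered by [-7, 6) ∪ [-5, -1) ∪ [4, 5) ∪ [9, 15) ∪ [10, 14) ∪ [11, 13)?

[6, 8)

After merging, the occupied span is [-7, 6), [9, 15).
Uncovered inside [3, 8): [6, 8).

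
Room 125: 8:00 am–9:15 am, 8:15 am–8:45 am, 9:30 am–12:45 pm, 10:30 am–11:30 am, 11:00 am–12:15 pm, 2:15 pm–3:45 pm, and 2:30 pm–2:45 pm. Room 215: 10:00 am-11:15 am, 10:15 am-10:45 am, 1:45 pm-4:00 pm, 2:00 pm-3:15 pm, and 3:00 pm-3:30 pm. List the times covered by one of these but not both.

8:00 am-9:15 am, 9:30 am-10:00 am, 11:15 am-12:45 pm, 1:45 pm-2:15 pm, 3:45 pm-4:00 pm

A, merged: 8:00 am-9:15 am, 9:30 am-12:45 pm, 2:15 pm-3:45 pm.
B, merged: 10:00 am-11:15 am, 1:45 pm-4:00 pm.
A but not B: 8:00 am-9:15 am, 9:30 am-10:00 am, 11:15 am-12:45 pm.
B but not A: 1:45 pm-2:15 pm, 3:45 pm-4:00 pm.
Combining gives A △ B.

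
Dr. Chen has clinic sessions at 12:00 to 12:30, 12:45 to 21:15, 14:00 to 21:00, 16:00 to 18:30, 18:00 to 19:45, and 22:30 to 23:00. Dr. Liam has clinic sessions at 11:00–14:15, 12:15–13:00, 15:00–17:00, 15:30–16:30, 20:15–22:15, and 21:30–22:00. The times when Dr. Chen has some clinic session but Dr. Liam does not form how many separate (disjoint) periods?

3

Merge the first list: 12:00–12:30, 12:45–21:15, 22:30–23:00.
Merge the second list: 11:00–14:15, 15:00–17:00, 20:15–22:15.
A \ B = 14:15–15:00, 17:00–20:15, 22:30–23:00.
That is 3 disjoint pieces.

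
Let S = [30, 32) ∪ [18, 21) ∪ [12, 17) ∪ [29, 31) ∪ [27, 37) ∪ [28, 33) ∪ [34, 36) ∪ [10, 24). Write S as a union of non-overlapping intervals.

[10, 24) ∪ [27, 37)

Sort by start: [10, 24), [12, 17), [18, 21), [27, 37), [28, 33), [29, 31), [30, 32), [34, 36).
[12, 17) overlaps/touches [10, 24) → extend to [10, 24).
[18, 21) overlaps/touches [10, 24) → extend to [10, 24).
[27, 37) is disjoint → start new block.
[28, 33) overlaps/touches [27, 37) → extend to [27, 37).
[29, 31) overlaps/touches [27, 37) → extend to [27, 37).
[30, 32) overlaps/touches [27, 37) → extend to [27, 37).
[34, 36) overlaps/touches [27, 37) → extend to [27, 37).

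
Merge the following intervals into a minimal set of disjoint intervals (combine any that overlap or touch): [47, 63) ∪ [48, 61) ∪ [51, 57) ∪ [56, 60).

[48, 61) overlaps/touches [47, 63) → extend to [47, 63).
[51, 57) overlaps/touches [47, 63) → extend to [47, 63).
[56, 60) overlaps/touches [47, 63) → extend to [47, 63).

[47, 63)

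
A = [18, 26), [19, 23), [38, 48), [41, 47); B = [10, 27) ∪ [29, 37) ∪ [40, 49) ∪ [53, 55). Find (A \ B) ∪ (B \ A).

A, merged: [18, 26), [38, 48).
A \ B = [38, 40).
B \ A = [10, 18), [26, 27), [29, 37), [48, 49), [53, 55).
Union of the two gives the symmetric difference.

[10, 18) ∪ [26, 27) ∪ [29, 37) ∪ [38, 40) ∪ [48, 49) ∪ [53, 55)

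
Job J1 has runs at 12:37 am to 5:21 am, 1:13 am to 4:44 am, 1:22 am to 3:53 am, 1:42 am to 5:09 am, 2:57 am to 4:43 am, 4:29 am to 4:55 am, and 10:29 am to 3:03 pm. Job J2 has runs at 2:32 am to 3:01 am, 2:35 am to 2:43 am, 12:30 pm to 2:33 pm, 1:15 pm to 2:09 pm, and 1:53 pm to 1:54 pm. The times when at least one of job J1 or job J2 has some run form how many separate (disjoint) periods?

Merge the first list: 12:37 am–5:21 am, 10:29 am–3:03 pm.
Merge the second list: 2:32 am–3:01 am, 12:30 pm–2:33 pm.
A ∪ B = 12:37 am–5:21 am, 10:29 am–3:03 pm.
That is 2 disjoint pieces.

2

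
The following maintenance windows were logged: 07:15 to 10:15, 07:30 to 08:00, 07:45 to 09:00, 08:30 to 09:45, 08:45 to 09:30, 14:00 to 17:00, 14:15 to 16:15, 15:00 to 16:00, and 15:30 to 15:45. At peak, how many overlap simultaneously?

Walk the sorted start/end points keeping a running depth.
The depth first hits 4 at 08:45.

4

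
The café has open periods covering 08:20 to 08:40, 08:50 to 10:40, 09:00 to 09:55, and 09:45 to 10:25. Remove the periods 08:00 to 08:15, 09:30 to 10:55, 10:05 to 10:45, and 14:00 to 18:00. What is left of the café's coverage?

08:20–08:40, 08:50–09:30

A, merged: 08:20–08:40, 08:50–10:40.
B, merged: 08:00–08:15, 09:30–10:55, 14:00–18:00.
08:20–08:40: no B overlap → unchanged.
08:50–10:40 minus B → 08:50–09:30.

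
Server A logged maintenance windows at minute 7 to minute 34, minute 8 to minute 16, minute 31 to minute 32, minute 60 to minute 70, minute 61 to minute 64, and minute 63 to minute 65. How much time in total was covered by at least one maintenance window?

Merged: minute 7 to minute 34, minute 60 to minute 70.
Lengths: 27 minutes + 10 minutes = 37 minutes.

37 minutes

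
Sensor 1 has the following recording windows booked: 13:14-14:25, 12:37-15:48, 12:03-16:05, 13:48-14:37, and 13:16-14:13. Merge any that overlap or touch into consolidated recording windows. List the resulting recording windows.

12:03–16:05

Sort by start: 12:03–16:05, 12:37–15:48, 13:14–14:25, 13:16–14:13, 13:48–14:37.
12:37–15:48 overlaps/touches 12:03–16:05 → extend to 12:03–16:05.
13:14–14:25 overlaps/touches 12:03–16:05 → extend to 12:03–16:05.
13:16–14:13 overlaps/touches 12:03–16:05 → extend to 12:03–16:05.
13:48–14:37 overlaps/touches 12:03–16:05 → extend to 12:03–16:05.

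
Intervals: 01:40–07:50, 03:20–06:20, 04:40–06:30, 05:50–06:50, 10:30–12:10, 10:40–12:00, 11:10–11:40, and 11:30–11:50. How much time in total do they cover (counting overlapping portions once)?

7 h 50 min

Merged: 01:40–07:50, 10:30–12:10.
Lengths: 6 h 10 min + 1 h 40 min = 7 h 50 min.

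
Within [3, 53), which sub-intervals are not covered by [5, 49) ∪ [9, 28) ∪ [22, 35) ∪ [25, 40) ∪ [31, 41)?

[3, 5) ∪ [49, 53)

After merging, the occupied span is [5, 49).
Gaps within [3, 53): [3, 5), [49, 53).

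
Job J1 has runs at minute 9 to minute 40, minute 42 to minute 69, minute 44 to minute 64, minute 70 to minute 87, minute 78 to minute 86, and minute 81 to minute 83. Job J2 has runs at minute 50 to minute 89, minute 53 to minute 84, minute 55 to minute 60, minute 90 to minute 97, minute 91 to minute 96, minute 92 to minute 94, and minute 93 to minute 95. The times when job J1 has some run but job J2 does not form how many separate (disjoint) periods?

First set merges to minute 9 to minute 40, minute 42 to minute 69, minute 70 to minute 87.
Second set merges to minute 50 to minute 89, minute 90 to minute 97.
A \ B = minute 9 to minute 40, minute 42 to minute 50.
That is 2 disjoint pieces.

2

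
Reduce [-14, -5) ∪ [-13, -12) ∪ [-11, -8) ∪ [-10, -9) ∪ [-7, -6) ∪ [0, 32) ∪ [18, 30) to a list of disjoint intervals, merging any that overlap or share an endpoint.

[-13, -12) overlaps/touches [-14, -5) → extend to [-14, -5).
[-11, -8) overlaps/touches [-14, -5) → extend to [-14, -5).
[-10, -9) overlaps/touches [-14, -5) → extend to [-14, -5).
[-7, -6) overlaps/touches [-14, -5) → extend to [-14, -5).
[0, 32) is disjoint → start new block.
[18, 30) overlaps/touches [0, 32) → extend to [0, 32).

[-14, -5) ∪ [0, 32)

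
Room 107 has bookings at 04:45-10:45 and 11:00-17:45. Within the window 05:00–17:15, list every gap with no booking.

10:45–11:00

Covered (merged): 04:45–10:45, 11:00–17:45.
Uncovered inside 05:00–17:15: 10:45–11:00.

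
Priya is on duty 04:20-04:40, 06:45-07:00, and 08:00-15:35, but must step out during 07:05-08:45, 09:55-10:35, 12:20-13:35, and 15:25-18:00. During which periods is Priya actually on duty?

04:20–04:40 is untouched.
06:45–07:00 is untouched.
08:00–15:35 with B removed leaves 08:45–09:55, 10:35–12:20, 13:35–15:25.

04:20–04:40, 06:45–07:00, 08:45–09:55, 10:35–12:20, 13:35–15:25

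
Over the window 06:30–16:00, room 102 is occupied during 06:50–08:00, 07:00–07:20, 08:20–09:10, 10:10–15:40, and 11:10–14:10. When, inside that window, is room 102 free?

06:30-06:50, 08:00-08:20, 09:10-10:10, 15:40-16:00

After merging, the occupied span is 06:50-08:00, 08:20-09:10, 10:10-15:40.
Gaps within 06:30-16:00: 06:30-06:50, 08:00-08:20, 09:10-10:10, 15:40-16:00.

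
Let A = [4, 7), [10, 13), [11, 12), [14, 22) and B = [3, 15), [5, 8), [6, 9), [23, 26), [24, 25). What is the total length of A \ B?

A, merged: [4, 7), [10, 13), [14, 22).
B, merged: [3, 15), [23, 26).
A \ B = [15, 22).
Total: 7.

7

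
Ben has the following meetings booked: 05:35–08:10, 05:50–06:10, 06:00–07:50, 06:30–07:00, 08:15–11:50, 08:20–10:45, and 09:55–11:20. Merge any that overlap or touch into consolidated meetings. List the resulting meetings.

05:50–06:10 overlaps/touches 05:35–08:10 → extend to 05:35–08:10.
06:00–07:50 overlaps/touches 05:35–08:10 → extend to 05:35–08:10.
06:30–07:00 overlaps/touches 05:35–08:10 → extend to 05:35–08:10.
08:15–11:50 is disjoint → start new block.
08:20–10:45 overlaps/touches 08:15–11:50 → extend to 08:15–11:50.
09:55–11:20 overlaps/touches 08:15–11:50 → extend to 08:15–11:50.

05:35–08:10, 08:15–11:50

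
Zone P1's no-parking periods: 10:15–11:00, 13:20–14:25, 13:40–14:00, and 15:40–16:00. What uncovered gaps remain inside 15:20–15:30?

15:20–15:30

After merging, the occupied span is 10:15–11:00, 13:20–14:25, 15:40–16:00.
Gaps within 15:20–15:30: 15:20–15:30.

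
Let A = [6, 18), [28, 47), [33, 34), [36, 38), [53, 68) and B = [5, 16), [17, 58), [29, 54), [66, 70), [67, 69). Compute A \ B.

[16, 17) ∪ [58, 66)

Merge the first list: [6, 18), [28, 47), [53, 68).
Merge the second list: [5, 16), [17, 58), [66, 70).
[6, 18) \ B = [16, 17).
[28, 47): entirely removed.
[53, 68) \ B = [58, 66).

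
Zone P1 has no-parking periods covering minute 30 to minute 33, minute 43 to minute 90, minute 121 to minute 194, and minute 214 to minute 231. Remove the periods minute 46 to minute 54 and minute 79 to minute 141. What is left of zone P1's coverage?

minute 30 to minute 33 is untouched.
minute 43 to minute 90 with B removed leaves minute 43 to minute 46, minute 54 to minute 79.
minute 121 to minute 194 with B removed leaves minute 141 to minute 194.
minute 214 to minute 231 is untouched.

minute 30 to minute 33, minute 43 to minute 46, minute 54 to minute 79, minute 141 to minute 194, minute 214 to minute 231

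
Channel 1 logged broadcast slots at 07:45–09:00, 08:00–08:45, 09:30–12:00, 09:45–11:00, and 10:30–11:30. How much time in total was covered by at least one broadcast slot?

Merged: 07:45–09:00, 09:30–12:00.
Lengths: 1 h 15 min + 2 h 30 min = 3 h 45 min.

3 h 45 min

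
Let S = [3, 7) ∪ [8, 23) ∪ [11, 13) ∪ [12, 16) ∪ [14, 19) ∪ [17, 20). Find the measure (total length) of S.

Merged: [3, 7), [8, 23).
Lengths: 4 + 15 = 19.

19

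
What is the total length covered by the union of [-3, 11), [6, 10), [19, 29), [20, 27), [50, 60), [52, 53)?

34

Merged: [-3, 11), [19, 29), [50, 60).
Lengths: 14 + 10 + 10 = 34.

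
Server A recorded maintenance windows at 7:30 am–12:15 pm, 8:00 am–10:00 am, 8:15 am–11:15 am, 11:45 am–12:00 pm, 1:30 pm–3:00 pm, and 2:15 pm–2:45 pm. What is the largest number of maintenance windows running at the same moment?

Walk the sorted start/end points keeping a running depth.
The depth first hits 3 at 8:15 am.

3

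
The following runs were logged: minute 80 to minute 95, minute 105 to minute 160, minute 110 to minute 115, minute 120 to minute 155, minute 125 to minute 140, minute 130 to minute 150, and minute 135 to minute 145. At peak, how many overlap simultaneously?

5

Sweep endpoints in order; track running count of active intervals.
Peak of 5 reached at minute 135.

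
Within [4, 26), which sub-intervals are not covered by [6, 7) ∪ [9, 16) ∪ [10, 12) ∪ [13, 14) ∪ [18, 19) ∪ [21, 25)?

[4, 6) ∪ [7, 9) ∪ [16, 18) ∪ [19, 21) ∪ [25, 26)

After merging, the occupied span is [6, 7), [9, 16), [18, 19), [21, 25).
Gaps within [4, 26): [4, 6), [7, 9), [16, 18), [19, 21), [25, 26).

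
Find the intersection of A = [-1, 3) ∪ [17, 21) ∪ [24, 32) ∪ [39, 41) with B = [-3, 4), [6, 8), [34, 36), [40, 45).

[-1, 3) meets the second set on [-1, 3).
[17, 21): no overlap with the second set.
[24, 32): no overlap with the second set.
[39, 41) meets the second set on [40, 41).

[-1, 3) ∪ [40, 41)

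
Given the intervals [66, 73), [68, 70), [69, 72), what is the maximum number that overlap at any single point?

3

Sweep endpoints in order; track running count of active intervals.
Peak of 3 reached at 69.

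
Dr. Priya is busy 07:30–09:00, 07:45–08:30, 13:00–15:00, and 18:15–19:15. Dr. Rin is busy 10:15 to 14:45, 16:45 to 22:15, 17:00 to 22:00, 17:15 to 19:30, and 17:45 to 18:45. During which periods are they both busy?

A, merged: 07:30–09:00, 13:00–15:00, 18:15–19:15.
B, merged: 10:15–14:45, 16:45–22:15.
07:30–09:00: no overlap with the second set.
13:00–15:00 meets the second set on 13:00–14:45.
18:15–19:15 meets the second set on 18:15–19:15.

13:00–14:45, 18:15–19:15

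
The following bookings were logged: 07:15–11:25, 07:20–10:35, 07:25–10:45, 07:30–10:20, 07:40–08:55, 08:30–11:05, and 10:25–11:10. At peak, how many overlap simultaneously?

6

Walk the sorted start/end points keeping a running depth.
The depth first hits 6 at 08:30.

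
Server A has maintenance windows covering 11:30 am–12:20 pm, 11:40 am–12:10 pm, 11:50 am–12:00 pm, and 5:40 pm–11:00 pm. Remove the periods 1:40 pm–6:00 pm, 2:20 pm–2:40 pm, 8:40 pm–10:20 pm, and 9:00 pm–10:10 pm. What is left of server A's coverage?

11:30 am–12:20 pm, 6:00 pm–8:40 pm, 10:20 pm–11:00 pm

A, merged: 11:30 am–12:20 pm, 5:40 pm–11:00 pm.
B, merged: 1:40 pm–6:00 pm, 8:40 pm–10:20 pm.
11:30 am–12:20 pm: no B overlap → unchanged.
5:40 pm–11:00 pm minus B → 6:00 pm–8:40 pm, 10:20 pm–11:00 pm.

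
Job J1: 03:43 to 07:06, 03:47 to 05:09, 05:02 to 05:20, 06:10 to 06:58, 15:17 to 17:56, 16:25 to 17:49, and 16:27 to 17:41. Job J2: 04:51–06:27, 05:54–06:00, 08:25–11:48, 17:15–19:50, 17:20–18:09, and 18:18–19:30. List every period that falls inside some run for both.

First set merges to 03:43-07:06, 15:17-17:56.
Second set merges to 04:51-06:27, 08:25-11:48, 17:15-19:50.
03:43-07:06 overlaps B on 04:51-06:27.
15:17-17:56 overlaps B on 17:15-17:56.

04:51-06:27, 17:15-17:56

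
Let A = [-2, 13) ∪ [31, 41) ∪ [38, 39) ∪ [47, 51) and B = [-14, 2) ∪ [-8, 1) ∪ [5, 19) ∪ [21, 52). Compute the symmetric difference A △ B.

Merge the first list: [-2, 13), [31, 41), [47, 51).
Merge the second list: [-14, 2), [5, 19), [21, 52).
Only in the first: [2, 5).
Only in the second: [-14, -2), [13, 19), [21, 31), [41, 47), [51, 52).
Together these are the periods covered by exactly one.

[-14, -2) ∪ [2, 5) ∪ [13, 19) ∪ [21, 31) ∪ [41, 47) ∪ [51, 52)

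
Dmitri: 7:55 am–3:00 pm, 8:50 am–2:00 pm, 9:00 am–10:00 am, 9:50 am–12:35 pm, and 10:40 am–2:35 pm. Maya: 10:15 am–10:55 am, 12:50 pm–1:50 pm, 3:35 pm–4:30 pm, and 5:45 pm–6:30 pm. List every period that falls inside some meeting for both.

First set merges to 7:55 am-3:00 pm.
7:55 am-3:00 pm meets the second set on 10:15 am-10:55 am, 12:50 pm-1:50 pm.

10:15 am-10:55 am, 12:50 pm-1:50 pm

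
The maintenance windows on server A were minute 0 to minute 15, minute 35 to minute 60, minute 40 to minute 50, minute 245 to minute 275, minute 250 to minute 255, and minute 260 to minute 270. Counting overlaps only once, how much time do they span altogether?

70 minutes

Merged: minute 0 to minute 15, minute 35 to minute 60, minute 245 to minute 275.
Lengths: 15 minutes + 25 minutes + 30 minutes = 70 minutes.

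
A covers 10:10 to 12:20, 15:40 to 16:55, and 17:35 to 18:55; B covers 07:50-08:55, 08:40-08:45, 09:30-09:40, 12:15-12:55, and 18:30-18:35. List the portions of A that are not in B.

10:10–12:15, 15:40–16:55, 17:35–18:30, 18:35–18:55

B, merged: 07:50–08:55, 09:30–09:40, 12:15–12:55, 18:30–18:35.
10:10–12:20 with B removed leaves 10:10–12:15.
15:40–16:55 is untouched.
17:35–18:55 with B removed leaves 17:35–18:30, 18:35–18:55.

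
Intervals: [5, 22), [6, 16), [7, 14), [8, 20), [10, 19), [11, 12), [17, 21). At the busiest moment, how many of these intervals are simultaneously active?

6

Sweep endpoints in order; track running count of active intervals.
Peak of 6 reached at 11.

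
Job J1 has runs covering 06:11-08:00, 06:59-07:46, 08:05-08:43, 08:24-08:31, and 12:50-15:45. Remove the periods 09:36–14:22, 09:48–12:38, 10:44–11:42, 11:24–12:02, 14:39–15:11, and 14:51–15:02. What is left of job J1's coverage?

Merge the first list: 06:11–08:00, 08:05–08:43, 12:50–15:45.
Merge the second list: 09:36–14:22, 14:39–15:11.
06:11–08:00: no B overlap → unchanged.
08:05–08:43: no B overlap → unchanged.
12:50–15:45 minus B → 14:22–14:39, 15:11–15:45.

06:11–08:00, 08:05–08:43, 14:22–14:39, 15:11–15:45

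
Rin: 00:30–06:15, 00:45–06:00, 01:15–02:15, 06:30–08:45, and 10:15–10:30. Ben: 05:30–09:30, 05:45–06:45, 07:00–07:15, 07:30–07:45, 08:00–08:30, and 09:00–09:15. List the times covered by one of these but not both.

Merge the first list: 00:30–06:15, 06:30–08:45, 10:15–10:30.
Merge the second list: 05:30–09:30.
A but not B: 00:30–05:30, 10:15–10:30.
B but not A: 06:15–06:30, 08:45–09:30.
Combining gives A △ B.

00:30–05:30, 06:15–06:30, 08:45–09:30, 10:15–10:30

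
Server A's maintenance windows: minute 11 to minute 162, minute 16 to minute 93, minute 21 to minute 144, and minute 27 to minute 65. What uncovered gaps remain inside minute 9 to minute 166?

After merging, the occupied span is minute 11 to minute 162.
Complement within minute 9 to minute 166: minute 9 to minute 11, minute 162 to minute 166.

minute 9 to minute 11, minute 162 to minute 166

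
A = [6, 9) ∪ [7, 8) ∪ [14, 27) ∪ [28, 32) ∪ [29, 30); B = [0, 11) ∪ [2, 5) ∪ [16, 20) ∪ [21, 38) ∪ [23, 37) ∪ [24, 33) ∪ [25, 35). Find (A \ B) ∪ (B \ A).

[0, 6) ∪ [9, 11) ∪ [14, 16) ∪ [20, 21) ∪ [27, 28) ∪ [32, 38)

First set merges to [6, 9), [14, 27), [28, 32).
Second set merges to [0, 11), [16, 20), [21, 38).
Only in the first: [14, 16), [20, 21).
Only in the second: [0, 6), [9, 11), [27, 28), [32, 38).
Together these are the periods covered by exactly one.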